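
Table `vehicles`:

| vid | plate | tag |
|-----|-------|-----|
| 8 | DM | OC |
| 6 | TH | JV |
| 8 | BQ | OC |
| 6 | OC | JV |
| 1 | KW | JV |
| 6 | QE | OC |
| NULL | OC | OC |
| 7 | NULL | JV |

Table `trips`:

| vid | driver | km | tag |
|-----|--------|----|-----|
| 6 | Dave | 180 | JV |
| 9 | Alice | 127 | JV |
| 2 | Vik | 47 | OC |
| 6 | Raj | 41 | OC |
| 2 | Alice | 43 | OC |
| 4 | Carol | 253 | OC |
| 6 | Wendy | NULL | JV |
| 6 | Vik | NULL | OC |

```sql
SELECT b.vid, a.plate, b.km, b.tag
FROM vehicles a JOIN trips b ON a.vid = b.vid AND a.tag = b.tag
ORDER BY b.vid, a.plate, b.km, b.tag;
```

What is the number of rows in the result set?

INNER JOIN keeps only pairs where the ON condition holds.
Matching on a.vid = b.vid AND a.tag = b.tag. A NULL in a compared column never satisfies the condition.
Matched pairs: 6.
Total: 6 rows.

6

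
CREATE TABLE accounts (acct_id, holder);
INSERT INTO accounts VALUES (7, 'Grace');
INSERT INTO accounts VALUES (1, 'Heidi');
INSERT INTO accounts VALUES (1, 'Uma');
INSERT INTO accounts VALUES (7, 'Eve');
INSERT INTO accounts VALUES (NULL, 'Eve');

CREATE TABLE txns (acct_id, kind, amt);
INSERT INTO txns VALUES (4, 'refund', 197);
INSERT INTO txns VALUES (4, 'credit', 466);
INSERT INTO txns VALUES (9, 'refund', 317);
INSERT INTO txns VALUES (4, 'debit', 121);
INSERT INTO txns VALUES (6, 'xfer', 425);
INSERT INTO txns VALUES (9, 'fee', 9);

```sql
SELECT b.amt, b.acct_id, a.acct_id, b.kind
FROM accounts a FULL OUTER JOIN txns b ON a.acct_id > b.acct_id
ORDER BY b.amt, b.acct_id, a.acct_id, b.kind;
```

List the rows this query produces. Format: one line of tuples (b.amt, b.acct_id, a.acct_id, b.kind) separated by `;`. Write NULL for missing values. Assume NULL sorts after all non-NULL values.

FULL OUTER JOIN keeps every row from both sides; unmatched rows get NULL for the other side's columns.
Matching on a.acct_id > b.acct_id. A NULL in a compared column never satisfies the condition.
- a row (acct_id=7): matches 4 b row(s) → 4 output row(s).
- a row (acct_id=1): no match → kept, b columns NULL.
- a row (acct_id=1): no match → kept, b columns NULL.
- a row (acct_id=7): matches 4 b row(s) → 4 output row(s).
- a row (acct_id=NULL): no match → kept, b columns NULL.
- plus 2 unmatched b row(s), each kept with NULL a columns.

(9, 9, NULL, fee); (121, 4, 7, debit); (121, 4, 7, debit); (197, 4, 7, refund); (197, 4, 7, refund); (317, 9, NULL, refund); (425, 6, 7, xfer); (425, 6, 7, xfer); (466, 4, 7, credit); (466, 4, 7, credit); (NULL, NULL, 1, NULL); (NULL, NULL, 1, NULL); (NULL, NULL, NULL, NULL)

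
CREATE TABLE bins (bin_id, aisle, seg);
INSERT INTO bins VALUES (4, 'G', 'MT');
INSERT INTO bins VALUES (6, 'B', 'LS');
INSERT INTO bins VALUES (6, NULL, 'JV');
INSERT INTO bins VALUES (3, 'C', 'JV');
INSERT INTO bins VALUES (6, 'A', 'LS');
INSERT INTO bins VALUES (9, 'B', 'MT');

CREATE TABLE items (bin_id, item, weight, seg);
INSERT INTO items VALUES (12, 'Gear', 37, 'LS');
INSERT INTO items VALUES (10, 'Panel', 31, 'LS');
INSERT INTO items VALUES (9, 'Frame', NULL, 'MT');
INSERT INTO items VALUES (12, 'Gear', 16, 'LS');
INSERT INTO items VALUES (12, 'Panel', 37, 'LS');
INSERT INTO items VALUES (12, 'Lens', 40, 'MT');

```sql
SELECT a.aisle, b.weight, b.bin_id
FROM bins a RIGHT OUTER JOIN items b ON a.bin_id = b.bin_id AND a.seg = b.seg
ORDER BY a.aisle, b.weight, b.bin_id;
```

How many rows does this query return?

6

RIGHT JOIN keeps every row from `items`; unmatched rows get NULL for `bins`'s columns.
Matching on a.bin_id = b.bin_id AND a.seg = b.seg.
- a (bin_id=4, seg=MT) has no partner in b.
- a (bin_id=6, seg=LS) has no partner in b.
- a (bin_id=6, seg=JV) has no partner in b.
- a (bin_id=3, seg=JV) has no partner in b.
- a (bin_id=6, seg=LS) has no partner in b.
- a (bin_id=9, seg=MT) pairs with 1 row(s) of b.
- plus 5 unmatched b row(s), each kept with NULL a columns.
Total: 1 matched + 5 padded = 6 rows.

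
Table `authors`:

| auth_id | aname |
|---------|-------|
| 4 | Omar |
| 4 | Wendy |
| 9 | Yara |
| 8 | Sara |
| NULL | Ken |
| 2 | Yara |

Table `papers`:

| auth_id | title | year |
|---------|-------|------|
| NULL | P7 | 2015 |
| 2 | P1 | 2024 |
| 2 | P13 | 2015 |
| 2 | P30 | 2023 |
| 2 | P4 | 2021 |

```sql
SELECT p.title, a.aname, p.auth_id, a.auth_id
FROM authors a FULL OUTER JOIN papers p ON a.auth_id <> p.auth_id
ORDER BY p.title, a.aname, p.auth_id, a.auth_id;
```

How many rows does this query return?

FULL OUTER JOIN keeps every row from both sides; unmatched rows get NULL for the other side's columns.
Matching on a.auth_id <> p.auth_id. A NULL in a compared column never satisfies the condition.
- a (auth_id=4) pairs with 4 row(s) of p.
- a (auth_id=4) pairs with 4 row(s) of p.
- a (auth_id=9) pairs with 4 row(s) of p.
- a (auth_id=8) pairs with 4 row(s) of p.
- a (auth_id=NULL) has no partner → padded with NULL.
- a (auth_id=2) has no partner → padded with NULL.
- 1 row(s) from p found no a partner → padded with NULL.
Total: 16 matched + 3 padded = 19 rows.

19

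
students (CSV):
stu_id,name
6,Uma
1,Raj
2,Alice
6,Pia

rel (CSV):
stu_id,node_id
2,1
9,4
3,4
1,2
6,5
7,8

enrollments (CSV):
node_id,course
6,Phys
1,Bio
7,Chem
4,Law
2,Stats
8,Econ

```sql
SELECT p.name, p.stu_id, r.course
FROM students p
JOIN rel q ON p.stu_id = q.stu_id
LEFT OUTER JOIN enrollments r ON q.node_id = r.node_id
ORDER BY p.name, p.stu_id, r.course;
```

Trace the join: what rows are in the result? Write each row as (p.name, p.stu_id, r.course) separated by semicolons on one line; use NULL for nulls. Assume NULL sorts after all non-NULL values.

(Alice, 2, Bio); (Pia, 6, NULL); (Raj, 1, Stats); (Uma, 6, NULL)

Evaluate left to right. First `students p INNER JOIN rel q` on stu_id: 4 row(s).
Then LEFT JOIN `enrollments r` on node_id: each of those 4 rows is kept; rows whose q.node_id has no match in r get NULL for r's columns.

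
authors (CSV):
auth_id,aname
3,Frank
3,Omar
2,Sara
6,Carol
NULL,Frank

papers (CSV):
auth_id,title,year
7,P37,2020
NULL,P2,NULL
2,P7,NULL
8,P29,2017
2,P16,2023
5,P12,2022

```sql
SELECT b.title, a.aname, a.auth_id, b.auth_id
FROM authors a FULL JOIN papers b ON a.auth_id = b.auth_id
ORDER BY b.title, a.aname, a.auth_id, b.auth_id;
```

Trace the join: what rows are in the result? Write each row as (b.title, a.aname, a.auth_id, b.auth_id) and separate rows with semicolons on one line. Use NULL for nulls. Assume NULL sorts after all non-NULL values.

(P12, NULL, NULL, 5); (P16, Sara, 2, 2); (P2, NULL, NULL, NULL); (P29, NULL, NULL, 8); (P37, NULL, NULL, 7); (P7, Sara, 2, 2); (NULL, Carol, 6, NULL); (NULL, Frank, 3, NULL); (NULL, Frank, NULL, NULL); (NULL, Omar, 3, NULL)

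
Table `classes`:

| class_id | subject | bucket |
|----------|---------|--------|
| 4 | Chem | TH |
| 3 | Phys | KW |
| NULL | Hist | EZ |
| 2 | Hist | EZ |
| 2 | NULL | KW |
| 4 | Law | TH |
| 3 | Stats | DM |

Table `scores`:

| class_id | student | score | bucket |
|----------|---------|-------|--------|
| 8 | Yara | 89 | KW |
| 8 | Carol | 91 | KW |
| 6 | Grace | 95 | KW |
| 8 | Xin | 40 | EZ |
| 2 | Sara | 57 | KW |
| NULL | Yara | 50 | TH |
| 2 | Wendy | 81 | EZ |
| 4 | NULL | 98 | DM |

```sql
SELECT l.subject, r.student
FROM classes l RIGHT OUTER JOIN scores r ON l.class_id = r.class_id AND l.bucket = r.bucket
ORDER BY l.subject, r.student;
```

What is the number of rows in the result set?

8

RIGHT JOIN keeps every row from `scores`; unmatched rows get NULL for `classes`'s columns.
Matching on l.class_id = r.class_id AND l.bucket = r.bucket. A NULL in a compared column never satisfies the condition.
Matched pairs: 2; unmatched r rows kept: 6.
Total: 2 matched + 6 padded = 8 rows.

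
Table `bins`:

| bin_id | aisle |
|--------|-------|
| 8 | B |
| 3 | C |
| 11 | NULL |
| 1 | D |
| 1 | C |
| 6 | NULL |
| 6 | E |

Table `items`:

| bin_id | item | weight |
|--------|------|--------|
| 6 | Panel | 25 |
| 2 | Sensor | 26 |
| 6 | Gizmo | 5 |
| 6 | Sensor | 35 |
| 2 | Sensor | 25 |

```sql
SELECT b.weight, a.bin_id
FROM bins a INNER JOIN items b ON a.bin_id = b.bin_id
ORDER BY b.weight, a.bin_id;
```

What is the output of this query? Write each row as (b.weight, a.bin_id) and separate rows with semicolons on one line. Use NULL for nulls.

(5, 6); (5, 6); (25, 6); (25, 6); (35, 6); (35, 6)

INNER JOIN keeps only pairs where the ON condition holds.
Matching on a.bin_id = b.bin_id.
- a[0] bin_id=8 → no match; dropped.
- a[1] bin_id=3 → no match; dropped.
- a[2] bin_id=11 → no match; dropped.
- a[3] bin_id=1 → no match; dropped.
- a[4] bin_id=1 → no match; dropped.
- a[5] bin_id=6 → 3 match(es) in b → 3 row(s).
- a[6] bin_id=6 → 3 match(es) in b → 3 row(s).
After projecting and ordering:
b.weight | a.bin_id
5 | 6
5 | 6
25 | 6
25 | 6
35 | 6
35 | 6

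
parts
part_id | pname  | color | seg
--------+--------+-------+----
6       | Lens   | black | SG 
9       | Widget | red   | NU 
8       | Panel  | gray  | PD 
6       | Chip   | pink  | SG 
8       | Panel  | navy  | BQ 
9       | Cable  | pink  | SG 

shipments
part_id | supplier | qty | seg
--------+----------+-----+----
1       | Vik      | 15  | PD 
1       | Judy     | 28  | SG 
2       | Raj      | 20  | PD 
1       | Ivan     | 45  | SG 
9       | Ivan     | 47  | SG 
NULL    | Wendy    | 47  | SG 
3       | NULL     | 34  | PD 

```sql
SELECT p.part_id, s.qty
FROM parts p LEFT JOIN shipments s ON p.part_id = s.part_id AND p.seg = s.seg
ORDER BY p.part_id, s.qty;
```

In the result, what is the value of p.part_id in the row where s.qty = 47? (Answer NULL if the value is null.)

LEFT JOIN keeps every row from `parts`; unmatched rows get NULL for `shipments`'s columns.
Matching on p.part_id = s.part_id AND p.seg = s.seg. A NULL in a compared column never satisfies the condition.
- part_id=6, seg=SG: no s row matches, row kept with s columns NULL.
- part_id=9, seg=NU: no s row matches, row kept with s columns NULL.
- part_id=8, seg=PD: no s row matches, row kept with s columns NULL.
- part_id=6, seg=SG: no s row matches, row kept with s columns NULL.
- part_id=8, seg=BQ: no s row matches, row kept with s columns NULL.
- part_id=9, seg=SG: 1 matching s row(s), so 1 row(s) emitted.

9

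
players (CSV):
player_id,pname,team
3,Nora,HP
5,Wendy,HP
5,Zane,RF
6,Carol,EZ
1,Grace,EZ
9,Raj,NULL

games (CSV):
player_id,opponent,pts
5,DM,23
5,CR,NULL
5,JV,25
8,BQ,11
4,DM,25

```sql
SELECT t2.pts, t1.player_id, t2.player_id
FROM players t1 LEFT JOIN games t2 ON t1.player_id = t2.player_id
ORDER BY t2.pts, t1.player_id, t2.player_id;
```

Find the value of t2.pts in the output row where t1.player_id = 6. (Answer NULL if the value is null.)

LEFT JOIN keeps every row from `players`; unmatched rows get NULL for `games`'s columns.
Matching on t1.player_id = t2.player_id.
- player_id=3: no t2 row matches, row kept with t2 columns NULL.
- player_id=5: 3 matching t2 row(s), so 3 row(s) emitted.
- player_id=5: 3 matching t2 row(s), so 3 row(s) emitted.
- player_id=6: no t2 row matches, row kept with t2 columns NULL.
- player_id=1: no t2 row matches, row kept with t2 columns NULL.
- player_id=9: no t2 row matches, row kept with t2 columns NULL.

NULL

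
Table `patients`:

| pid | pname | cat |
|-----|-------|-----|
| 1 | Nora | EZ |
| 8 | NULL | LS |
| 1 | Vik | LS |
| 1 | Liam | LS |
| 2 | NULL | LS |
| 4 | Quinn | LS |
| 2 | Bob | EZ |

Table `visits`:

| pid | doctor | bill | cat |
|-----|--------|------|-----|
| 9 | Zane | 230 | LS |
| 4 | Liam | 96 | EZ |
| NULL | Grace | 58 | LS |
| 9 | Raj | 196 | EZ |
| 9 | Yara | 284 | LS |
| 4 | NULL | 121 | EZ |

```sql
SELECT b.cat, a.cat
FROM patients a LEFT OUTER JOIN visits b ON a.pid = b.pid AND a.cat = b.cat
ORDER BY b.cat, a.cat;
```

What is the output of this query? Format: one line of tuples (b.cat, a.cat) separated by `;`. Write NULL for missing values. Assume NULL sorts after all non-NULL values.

LEFT JOIN keeps every row from `patients`; unmatched rows get NULL for `visits`'s columns.
Matching on a.pid = b.pid AND a.cat = b.cat. A NULL in a compared column never satisfies the condition.
- a[0] pid=1, cat=EZ → no match; kept with NULLs on the b side.
- a[1] pid=8, cat=LS → no match; kept with NULLs on the b side.
- a[2] pid=1, cat=LS → no match; kept with NULLs on the b side.
- a[3] pid=1, cat=LS → no match; kept with NULLs on the b side.
- a[4] pid=2, cat=LS → no match; kept with NULLs on the b side.
- a[5] pid=4, cat=LS → no match; kept with NULLs on the b side.
- a[6] pid=2, cat=EZ → no match; kept with NULLs on the b side.
After projecting and ordering:
b.cat | a.cat
NULL | EZ
NULL | EZ
NULL | LS
NULL | LS
NULL | LS
NULL | LS
NULL | LS

(NULL, EZ); (NULL, EZ); (NULL, LS); (NULL, LS); (NULL, LS); (NULL, LS); (NULL, LS)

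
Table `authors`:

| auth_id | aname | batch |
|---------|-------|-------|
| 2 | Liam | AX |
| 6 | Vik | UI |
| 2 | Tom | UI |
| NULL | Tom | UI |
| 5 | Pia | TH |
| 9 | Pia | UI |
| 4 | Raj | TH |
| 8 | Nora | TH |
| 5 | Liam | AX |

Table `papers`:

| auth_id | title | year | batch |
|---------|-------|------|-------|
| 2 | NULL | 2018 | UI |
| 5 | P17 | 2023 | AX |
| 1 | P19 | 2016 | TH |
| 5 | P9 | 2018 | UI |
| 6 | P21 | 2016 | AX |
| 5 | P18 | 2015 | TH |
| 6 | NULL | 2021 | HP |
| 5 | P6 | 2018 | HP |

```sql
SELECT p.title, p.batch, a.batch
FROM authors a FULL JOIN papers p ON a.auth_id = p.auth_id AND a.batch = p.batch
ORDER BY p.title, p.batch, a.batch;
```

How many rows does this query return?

FULL OUTER JOIN keeps every row from both sides; unmatched rows get NULL for the other side's columns.
Matching on a.auth_id = p.auth_id AND a.batch = p.batch. A NULL in a compared column never satisfies the condition.
- auth_id=2, batch=AX: no p row matches, row kept with p columns NULL.
- auth_id=6, batch=UI: no p row matches, row kept with p columns NULL.
- auth_id=2, batch=UI: 1 matching p row(s), so 1 row(s) emitted.
- auth_id=NULL, batch=UI: no p row matches, row kept with p columns NULL.
- auth_id=5, batch=TH: 1 matching p row(s), so 1 row(s) emitted.
- auth_id=9, batch=UI: no p row matches, row kept with p columns NULL.
- auth_id=4, batch=TH: no p row matches, row kept with p columns NULL.
- auth_id=8, batch=TH: no p row matches, row kept with p columns NULL.
- auth_id=5, batch=AX: 1 matching p row(s), so 1 row(s) emitted.
- 5 row(s) from p found no a partner → padded with NULL.
Total: 3 matched + 11 padded = 14 rows.

14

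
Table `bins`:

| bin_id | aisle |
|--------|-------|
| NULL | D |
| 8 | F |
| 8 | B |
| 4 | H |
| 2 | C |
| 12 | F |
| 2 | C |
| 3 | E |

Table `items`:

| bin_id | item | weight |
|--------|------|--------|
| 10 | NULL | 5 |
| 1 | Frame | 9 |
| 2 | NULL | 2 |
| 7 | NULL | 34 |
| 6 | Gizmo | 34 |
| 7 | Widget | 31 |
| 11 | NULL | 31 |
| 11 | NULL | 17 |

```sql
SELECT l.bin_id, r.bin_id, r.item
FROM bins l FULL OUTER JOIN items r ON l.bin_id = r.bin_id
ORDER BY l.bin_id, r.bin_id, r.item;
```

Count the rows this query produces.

15

FULL OUTER JOIN keeps every row from both sides; unmatched rows get NULL for the other side's columns.
Matching on l.bin_id = r.bin_id. A NULL in a compared column never satisfies the condition.
- l[0] bin_id=NULL → no match; kept with NULLs on the r side.
- l[1] bin_id=8 → no match; kept with NULLs on the r side.
- l[2] bin_id=8 → no match; kept with NULLs on the r side.
- l[3] bin_id=4 → no match; kept with NULLs on the r side.
- l[4] bin_id=2 → 1 match(es) in r → 1 row(s).
- l[5] bin_id=12 → no match; kept with NULLs on the r side.
- l[6] bin_id=2 → 1 match(es) in r → 1 row(s).
- l[7] bin_id=3 → no match; kept with NULLs on the r side.
- 7 row(s) from r found no l partner → padded with NULL.
Total: 2 matched + 13 padded = 15 rows.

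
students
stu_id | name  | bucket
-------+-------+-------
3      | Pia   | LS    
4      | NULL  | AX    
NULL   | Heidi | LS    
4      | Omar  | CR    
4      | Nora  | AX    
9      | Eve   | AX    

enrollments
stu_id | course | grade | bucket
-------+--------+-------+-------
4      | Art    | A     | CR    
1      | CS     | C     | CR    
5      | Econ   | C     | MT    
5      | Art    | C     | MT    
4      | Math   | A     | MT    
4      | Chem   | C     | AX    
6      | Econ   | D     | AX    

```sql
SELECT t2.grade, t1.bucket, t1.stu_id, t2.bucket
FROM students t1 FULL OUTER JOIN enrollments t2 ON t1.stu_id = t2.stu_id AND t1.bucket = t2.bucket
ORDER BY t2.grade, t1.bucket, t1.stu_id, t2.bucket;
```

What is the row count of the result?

11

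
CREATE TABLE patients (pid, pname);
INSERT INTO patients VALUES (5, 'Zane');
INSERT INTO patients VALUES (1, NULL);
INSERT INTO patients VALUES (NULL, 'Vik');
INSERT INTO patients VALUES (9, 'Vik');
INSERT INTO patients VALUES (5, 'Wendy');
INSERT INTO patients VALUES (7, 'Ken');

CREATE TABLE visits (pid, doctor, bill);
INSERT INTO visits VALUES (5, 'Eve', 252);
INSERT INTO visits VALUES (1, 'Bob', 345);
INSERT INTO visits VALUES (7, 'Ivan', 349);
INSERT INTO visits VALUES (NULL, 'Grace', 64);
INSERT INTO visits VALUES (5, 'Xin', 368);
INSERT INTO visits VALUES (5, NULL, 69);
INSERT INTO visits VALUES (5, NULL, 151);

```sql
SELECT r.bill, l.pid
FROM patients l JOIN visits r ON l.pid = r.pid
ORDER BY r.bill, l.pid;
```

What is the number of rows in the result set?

10

INNER JOIN keeps only pairs where the ON condition holds.
Matching on l.pid = r.pid. A NULL in a compared column never satisfies the condition.
- l row (pid=5): matches 4 r row(s) → 4 output row(s).
- l row (pid=1): matches 1 r row(s) → 1 output row(s).
- l row (pid=NULL): no match → dropped.
- l row (pid=9): no match → dropped.
- l row (pid=5): matches 4 r row(s) → 4 output row(s).
- l row (pid=7): matches 1 r row(s) → 1 output row(s).
Total: 10 rows.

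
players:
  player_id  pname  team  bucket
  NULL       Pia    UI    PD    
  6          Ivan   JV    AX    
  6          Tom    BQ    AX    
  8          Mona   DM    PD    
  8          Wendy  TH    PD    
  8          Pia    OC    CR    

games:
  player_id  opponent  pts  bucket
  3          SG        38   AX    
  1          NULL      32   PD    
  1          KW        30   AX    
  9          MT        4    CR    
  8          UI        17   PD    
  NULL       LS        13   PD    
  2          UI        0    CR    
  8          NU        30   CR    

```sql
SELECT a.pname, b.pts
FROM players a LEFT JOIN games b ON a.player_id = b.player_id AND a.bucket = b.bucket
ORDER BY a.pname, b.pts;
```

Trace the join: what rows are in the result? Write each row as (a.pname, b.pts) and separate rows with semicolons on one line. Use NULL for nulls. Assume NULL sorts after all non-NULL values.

(Ivan, NULL); (Mona, 17); (Pia, 30); (Pia, NULL); (Tom, NULL); (Wendy, 17)

LEFT JOIN keeps every row from `players`; unmatched rows get NULL for `games`'s columns.
Matching on a.player_id = b.player_id AND a.bucket = b.bucket. A NULL in a compared column never satisfies the condition.
Matched pairs: 3; unmatched a rows kept: 3.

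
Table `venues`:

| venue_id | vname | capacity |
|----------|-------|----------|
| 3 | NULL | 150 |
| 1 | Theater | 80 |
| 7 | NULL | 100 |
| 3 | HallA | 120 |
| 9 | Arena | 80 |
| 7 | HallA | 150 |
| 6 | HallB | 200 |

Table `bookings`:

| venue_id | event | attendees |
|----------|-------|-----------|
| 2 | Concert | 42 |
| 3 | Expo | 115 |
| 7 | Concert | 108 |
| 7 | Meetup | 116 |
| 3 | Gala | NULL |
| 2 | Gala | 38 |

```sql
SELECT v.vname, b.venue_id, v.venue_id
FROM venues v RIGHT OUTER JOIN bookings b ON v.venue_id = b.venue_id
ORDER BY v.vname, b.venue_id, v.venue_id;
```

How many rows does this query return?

RIGHT JOIN keeps every row from `bookings`; unmatched rows get NULL for `venues`'s columns.
Matching on v.venue_id = b.venue_id.
Matched pairs: 8; unmatched b rows kept: 2.
Total: 8 matched + 2 padded = 10 rows.

10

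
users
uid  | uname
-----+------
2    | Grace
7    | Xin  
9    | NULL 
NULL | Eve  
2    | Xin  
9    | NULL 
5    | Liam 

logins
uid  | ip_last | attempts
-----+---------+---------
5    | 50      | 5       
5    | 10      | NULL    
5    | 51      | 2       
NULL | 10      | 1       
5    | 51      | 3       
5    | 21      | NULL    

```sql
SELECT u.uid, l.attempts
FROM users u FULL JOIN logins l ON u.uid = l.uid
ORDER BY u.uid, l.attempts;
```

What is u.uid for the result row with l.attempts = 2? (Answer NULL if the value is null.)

5

FULL OUTER JOIN keeps every row from both sides; unmatched rows get NULL for the other side's columns.
Matching on u.uid = l.uid. A NULL in a compared column never satisfies the condition.
- u (uid=2) has no partner → padded with NULL.
- u (uid=7) has no partner → padded with NULL.
- u (uid=9) has no partner → padded with NULL.
- u (uid=NULL) has no partner → padded with NULL.
- u (uid=2) has no partner → padded with NULL.
- u (uid=9) has no partner → padded with NULL.
- u (uid=5) pairs with 5 row(s) of l.
- 1 row(s) from l found no u partner → padded with NULL.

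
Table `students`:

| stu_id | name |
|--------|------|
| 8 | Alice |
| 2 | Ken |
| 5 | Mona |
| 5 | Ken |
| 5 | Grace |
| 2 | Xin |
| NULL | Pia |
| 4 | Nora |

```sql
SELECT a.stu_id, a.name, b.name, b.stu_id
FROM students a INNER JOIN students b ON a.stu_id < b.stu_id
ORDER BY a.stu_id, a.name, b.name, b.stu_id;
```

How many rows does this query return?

17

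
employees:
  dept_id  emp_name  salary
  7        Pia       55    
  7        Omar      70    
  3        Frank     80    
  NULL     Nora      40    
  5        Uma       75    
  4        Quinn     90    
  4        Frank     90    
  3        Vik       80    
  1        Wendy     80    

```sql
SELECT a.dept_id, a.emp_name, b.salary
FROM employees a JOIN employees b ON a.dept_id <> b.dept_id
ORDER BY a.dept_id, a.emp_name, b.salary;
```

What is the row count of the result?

INNER JOIN keeps only pairs where the ON condition holds.
Matching on a.dept_id <> b.dept_id. A NULL in a compared column never satisfies the condition.
- dept_id=7: 6 matching b row(s), so 6 row(s) emitted.
- dept_id=7: 6 matching b row(s), so 6 row(s) emitted.
- dept_id=3: 6 matching b row(s), so 6 row(s) emitted.
- dept_id=NULL: no matching b row, dropped.
- dept_id=5: 7 matching b row(s), so 7 row(s) emitted.
- dept_id=4: 6 matching b row(s), so 6 row(s) emitted.
- dept_id=4: 6 matching b row(s), so 6 row(s) emitted.
- dept_id=3: 6 matching b row(s), so 6 row(s) emitted.
- dept_id=1: 7 matching b row(s), so 7 row(s) emitted.
Total: 50 rows.

50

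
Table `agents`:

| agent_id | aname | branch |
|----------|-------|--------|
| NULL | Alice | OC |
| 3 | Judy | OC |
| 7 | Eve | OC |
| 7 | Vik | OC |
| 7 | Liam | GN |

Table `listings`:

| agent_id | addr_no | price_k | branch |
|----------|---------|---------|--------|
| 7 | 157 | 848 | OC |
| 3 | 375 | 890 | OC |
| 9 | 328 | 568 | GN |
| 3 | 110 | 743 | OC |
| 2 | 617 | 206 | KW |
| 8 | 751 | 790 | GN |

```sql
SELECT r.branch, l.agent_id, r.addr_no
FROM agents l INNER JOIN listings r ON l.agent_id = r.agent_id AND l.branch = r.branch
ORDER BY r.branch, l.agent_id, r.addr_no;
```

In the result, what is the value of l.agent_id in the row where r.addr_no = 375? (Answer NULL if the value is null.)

INNER JOIN keeps only pairs where the ON condition holds.
Matching on l.agent_id = r.agent_id AND l.branch = r.branch. A NULL in a compared column never satisfies the condition.
Matched pairs: 4.

3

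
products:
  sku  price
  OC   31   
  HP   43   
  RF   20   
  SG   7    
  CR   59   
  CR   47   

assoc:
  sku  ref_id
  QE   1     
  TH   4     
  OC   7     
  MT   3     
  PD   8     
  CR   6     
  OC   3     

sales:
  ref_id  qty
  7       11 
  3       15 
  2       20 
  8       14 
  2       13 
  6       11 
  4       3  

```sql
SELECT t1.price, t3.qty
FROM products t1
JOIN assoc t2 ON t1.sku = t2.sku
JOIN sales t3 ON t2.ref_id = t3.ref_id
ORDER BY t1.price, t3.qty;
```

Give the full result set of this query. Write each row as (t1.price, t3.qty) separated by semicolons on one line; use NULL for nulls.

(31, 11); (31, 15); (47, 11); (59, 11)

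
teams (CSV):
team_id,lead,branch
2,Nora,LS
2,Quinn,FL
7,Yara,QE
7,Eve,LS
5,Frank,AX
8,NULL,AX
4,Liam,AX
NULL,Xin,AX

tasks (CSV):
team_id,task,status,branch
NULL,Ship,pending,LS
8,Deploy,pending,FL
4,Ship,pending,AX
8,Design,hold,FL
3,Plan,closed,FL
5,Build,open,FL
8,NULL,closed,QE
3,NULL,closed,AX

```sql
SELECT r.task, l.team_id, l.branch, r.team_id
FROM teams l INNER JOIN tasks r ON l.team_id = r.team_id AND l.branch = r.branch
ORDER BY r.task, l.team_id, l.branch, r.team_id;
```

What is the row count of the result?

INNER JOIN keeps only pairs where the ON condition holds.
Matching on l.team_id = r.team_id AND l.branch = r.branch. A NULL in a compared column never satisfies the condition.
Matched pairs: 1.
Total: 1 rows.

1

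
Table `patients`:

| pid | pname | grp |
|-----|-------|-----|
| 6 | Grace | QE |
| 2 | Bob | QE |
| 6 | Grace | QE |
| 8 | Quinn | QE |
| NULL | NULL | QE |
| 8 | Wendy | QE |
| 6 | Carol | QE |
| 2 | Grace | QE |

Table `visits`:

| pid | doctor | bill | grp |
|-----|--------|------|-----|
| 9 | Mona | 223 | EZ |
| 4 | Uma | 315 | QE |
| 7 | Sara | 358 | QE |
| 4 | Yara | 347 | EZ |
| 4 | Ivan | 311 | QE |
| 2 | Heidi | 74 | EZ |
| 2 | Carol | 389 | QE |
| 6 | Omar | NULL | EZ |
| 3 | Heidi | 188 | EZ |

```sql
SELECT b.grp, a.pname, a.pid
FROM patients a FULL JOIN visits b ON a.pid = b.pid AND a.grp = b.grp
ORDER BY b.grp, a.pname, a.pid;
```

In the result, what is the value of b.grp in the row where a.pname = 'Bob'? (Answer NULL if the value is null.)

QE

FULL OUTER JOIN keeps every row from both sides; unmatched rows get NULL for the other side's columns.
Matching on a.pid = b.pid AND a.grp = b.grp. A NULL in a compared column never satisfies the condition.
- a (pid=6, grp=QE) has no partner → padded with NULL.
- a (pid=2, grp=QE) pairs with 1 row(s) of b.
- a (pid=6, grp=QE) has no partner → padded with NULL.
- a (pid=8, grp=QE) has no partner → padded with NULL.
- a (pid=NULL, grp=QE) has no partner → padded with NULL.
- a (pid=8, grp=QE) has no partner → padded with NULL.
- a (pid=6, grp=QE) has no partner → padded with NULL.
- a (pid=2, grp=QE) pairs with 1 row(s) of b.
- 8 b row(s) had no a match → kept, a columns NULL.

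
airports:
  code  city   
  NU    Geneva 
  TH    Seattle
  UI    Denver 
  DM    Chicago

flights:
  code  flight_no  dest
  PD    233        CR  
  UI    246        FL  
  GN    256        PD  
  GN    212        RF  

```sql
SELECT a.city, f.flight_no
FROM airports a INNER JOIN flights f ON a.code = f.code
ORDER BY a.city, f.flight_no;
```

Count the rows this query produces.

1

INNER JOIN keeps only pairs where the ON condition holds.
Matching on a.code = f.code.
- code=NU: no matching f row, dropped.
- code=TH: no matching f row, dropped.
- code=UI: 1 matching f row(s), so 1 row(s) emitted.
- code=DM: no matching f row, dropped.
Total: 1 rows.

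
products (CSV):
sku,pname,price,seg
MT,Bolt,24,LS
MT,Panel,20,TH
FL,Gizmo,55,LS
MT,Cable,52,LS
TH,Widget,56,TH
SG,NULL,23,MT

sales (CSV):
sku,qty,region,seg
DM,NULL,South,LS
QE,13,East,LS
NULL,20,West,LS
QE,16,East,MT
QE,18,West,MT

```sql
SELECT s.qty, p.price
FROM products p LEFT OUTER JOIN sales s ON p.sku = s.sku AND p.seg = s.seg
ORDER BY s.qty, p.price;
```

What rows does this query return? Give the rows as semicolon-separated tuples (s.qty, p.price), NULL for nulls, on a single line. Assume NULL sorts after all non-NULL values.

(NULL, 20); (NULL, 23); (NULL, 24); (NULL, 52); (NULL, 55); (NULL, 56)

LEFT JOIN keeps every row from `products`; unmatched rows get NULL for `sales`'s columns.
Matching on p.sku = s.sku AND p.seg = s.seg. A NULL in a compared column never satisfies the condition.
- p (sku=MT, seg=LS) has no partner → padded with NULL.
- p (sku=MT, seg=TH) has no partner → padded with NULL.
- p (sku=FL, seg=LS) has no partner → padded with NULL.
- p (sku=MT, seg=LS) has no partner → padded with NULL.
- p (sku=TH, seg=TH) has no partner → padded with NULL.
- p (sku=SG, seg=MT) has no partner → padded with NULL.
After projecting and ordering:
s.qty | p.price
NULL | 20
NULL | 23
NULL | 24
NULL | 52
NULL | 55
NULL | 56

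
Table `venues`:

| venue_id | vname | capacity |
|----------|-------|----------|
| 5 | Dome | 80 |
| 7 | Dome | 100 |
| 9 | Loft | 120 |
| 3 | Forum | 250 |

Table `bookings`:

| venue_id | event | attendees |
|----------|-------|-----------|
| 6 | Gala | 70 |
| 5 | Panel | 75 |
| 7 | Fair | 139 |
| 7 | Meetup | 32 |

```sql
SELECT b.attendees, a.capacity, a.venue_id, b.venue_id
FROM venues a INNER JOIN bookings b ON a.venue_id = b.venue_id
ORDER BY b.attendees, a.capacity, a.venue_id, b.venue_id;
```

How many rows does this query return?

INNER JOIN keeps only pairs where the ON condition holds.
Matching on a.venue_id = b.venue_id.
- venue_id=5: 1 matching b row(s), so 1 row(s) emitted.
- venue_id=7: 2 matching b row(s), so 2 row(s) emitted.
- venue_id=9: no matching b row, dropped.
- venue_id=3: no matching b row, dropped.
Total: 3 rows.

3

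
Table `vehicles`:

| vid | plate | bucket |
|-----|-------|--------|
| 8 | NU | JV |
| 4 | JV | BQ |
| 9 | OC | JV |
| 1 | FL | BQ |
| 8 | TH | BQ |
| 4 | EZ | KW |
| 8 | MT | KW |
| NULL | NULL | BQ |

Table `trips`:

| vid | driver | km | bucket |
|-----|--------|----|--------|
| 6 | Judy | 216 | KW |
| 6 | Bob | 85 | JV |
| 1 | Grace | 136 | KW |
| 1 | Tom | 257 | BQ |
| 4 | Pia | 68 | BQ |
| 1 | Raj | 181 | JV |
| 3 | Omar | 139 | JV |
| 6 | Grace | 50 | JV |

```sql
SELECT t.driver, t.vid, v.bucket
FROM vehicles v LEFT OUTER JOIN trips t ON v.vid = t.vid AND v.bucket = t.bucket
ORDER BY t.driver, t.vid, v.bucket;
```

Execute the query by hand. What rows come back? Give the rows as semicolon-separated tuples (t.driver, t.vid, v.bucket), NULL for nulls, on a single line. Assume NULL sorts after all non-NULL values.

(Pia, 4, BQ); (Tom, 1, BQ); (NULL, NULL, BQ); (NULL, NULL, BQ); (NULL, NULL, JV); (NULL, NULL, JV); (NULL, NULL, KW); (NULL, NULL, KW)

LEFT JOIN keeps every row from `vehicles`; unmatched rows get NULL for `trips`'s columns.
Matching on v.vid = t.vid AND v.bucket = t.bucket. A NULL in a compared column never satisfies the condition.
- v row (vid=8, bucket=JV): no match → kept, t columns NULL.
- v row (vid=4, bucket=BQ): matches 1 t row(s) → 1 output row(s).
- v row (vid=9, bucket=JV): no match → kept, t columns NULL.
- v row (vid=1, bucket=BQ): matches 1 t row(s) → 1 output row(s).
- v row (vid=8, bucket=BQ): no match → kept, t columns NULL.
- v row (vid=4, bucket=KW): no match → kept, t columns NULL.
- v row (vid=8, bucket=KW): no match → kept, t columns NULL.
- v row (vid=NULL, bucket=BQ): no match → kept, t columns NULL.
After projecting and ordering:
t.driver | t.vid | v.bucket
Pia | 4 | BQ
Tom | 1 | BQ
NULL | NULL | BQ
NULL | NULL | BQ
NULL | NULL | JV
NULL | NULL | JV
NULL | NULL | KW
NULL | NULL | KW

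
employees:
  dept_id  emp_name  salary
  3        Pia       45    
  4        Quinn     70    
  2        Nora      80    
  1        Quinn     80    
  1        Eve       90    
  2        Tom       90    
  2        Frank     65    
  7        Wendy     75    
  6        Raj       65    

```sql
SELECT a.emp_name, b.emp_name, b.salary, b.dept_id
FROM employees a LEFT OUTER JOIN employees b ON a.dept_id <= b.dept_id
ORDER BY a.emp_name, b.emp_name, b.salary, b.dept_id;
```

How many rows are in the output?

49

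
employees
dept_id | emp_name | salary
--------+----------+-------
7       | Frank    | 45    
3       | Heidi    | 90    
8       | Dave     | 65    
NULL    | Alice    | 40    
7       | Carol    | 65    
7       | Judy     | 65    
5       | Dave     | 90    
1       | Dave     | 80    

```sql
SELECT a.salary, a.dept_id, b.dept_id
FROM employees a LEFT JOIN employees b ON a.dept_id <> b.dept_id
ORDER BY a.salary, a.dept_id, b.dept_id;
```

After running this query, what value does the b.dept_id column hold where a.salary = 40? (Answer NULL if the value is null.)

NULL

LEFT JOIN keeps every row from `employees a`; unmatched rows get NULL for `employees b`'s columns.
Matching on a.dept_id <> b.dept_id. A NULL in a compared column never satisfies the condition.
- a[0] dept_id=7 → 4 match(es) in b → 4 row(s).
- a[1] dept_id=3 → 6 match(es) in b → 6 row(s).
- a[2] dept_id=8 → 6 match(es) in b → 6 row(s).
- a[3] dept_id=NULL → no match; kept with NULLs on the b side.
- a[4] dept_id=7 → 4 match(es) in b → 4 row(s).
- a[5] dept_id=7 → 4 match(es) in b → 4 row(s).
- a[6] dept_id=5 → 6 match(es) in b → 6 row(s).
- a[7] dept_id=1 → 6 match(es) in b → 6 row(s).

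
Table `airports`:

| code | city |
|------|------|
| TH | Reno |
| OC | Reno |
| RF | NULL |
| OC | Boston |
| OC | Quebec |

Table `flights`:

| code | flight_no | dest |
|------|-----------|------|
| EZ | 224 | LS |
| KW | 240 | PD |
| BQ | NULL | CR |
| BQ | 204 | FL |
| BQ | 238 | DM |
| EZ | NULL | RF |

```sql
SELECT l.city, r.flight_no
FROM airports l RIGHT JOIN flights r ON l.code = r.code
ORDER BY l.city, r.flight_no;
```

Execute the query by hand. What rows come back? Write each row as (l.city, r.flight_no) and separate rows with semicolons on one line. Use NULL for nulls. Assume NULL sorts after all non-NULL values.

RIGHT JOIN keeps every row from `flights`; unmatched rows get NULL for `airports`'s columns.
Matching on l.code = r.code.
- l (code=TH) has no partner in r.
- l (code=OC) has no partner in r.
- l (code=RF) has no partner in r.
- l (code=OC) has no partner in r.
- l (code=OC) has no partner in r.
- 6 row(s) from r found no l partner → padded with NULL.
After projecting and ordering:
l.city | r.flight_no
NULL | 204
NULL | 224
NULL | 238
NULL | 240
NULL | NULL
NULL | NULL

(NULL, 204); (NULL, 224); (NULL, 238); (NULL, 240); (NULL, NULL); (NULL, NULL)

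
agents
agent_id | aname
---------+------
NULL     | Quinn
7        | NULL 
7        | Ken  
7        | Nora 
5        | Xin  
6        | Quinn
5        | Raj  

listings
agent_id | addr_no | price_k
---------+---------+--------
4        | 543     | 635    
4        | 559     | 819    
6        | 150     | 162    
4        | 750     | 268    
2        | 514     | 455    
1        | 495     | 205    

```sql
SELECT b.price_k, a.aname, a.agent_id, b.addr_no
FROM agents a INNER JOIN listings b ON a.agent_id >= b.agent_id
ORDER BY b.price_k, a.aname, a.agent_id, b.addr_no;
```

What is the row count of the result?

INNER JOIN keeps only pairs where the ON condition holds.
Matching on a.agent_id >= b.agent_id. A NULL in a compared column never satisfies the condition.
Matched pairs: 34.
Total: 34 rows.

34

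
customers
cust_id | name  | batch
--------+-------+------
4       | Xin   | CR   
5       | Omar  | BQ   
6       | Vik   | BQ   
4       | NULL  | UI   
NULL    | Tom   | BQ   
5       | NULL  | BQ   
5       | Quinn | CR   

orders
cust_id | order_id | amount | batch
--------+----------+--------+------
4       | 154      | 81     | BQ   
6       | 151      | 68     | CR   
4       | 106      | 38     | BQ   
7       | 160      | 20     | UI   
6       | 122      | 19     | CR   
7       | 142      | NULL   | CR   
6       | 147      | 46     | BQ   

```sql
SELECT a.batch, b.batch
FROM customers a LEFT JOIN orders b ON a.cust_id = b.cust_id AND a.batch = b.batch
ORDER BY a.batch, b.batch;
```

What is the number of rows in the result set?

7

LEFT JOIN keeps every row from `customers`; unmatched rows get NULL for `orders`'s columns.
Matching on a.cust_id = b.cust_id AND a.batch = b.batch. A NULL in a compared column never satisfies the condition.
Matched pairs: 1; unmatched a rows kept: 6.
Total: 1 matched + 6 padded = 7 rows.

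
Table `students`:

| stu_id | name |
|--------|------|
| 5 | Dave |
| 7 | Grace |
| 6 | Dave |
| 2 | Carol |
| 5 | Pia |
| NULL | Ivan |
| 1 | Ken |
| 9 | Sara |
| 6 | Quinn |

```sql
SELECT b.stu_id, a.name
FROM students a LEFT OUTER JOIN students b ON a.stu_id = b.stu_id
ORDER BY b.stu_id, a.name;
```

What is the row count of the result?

13

LEFT JOIN keeps every row from `students a`; unmatched rows get NULL for `students b`'s columns.
Matching on a.stu_id = b.stu_id. A NULL in a compared column never satisfies the condition.
- stu_id=5: 2 matching b row(s), so 2 row(s) emitted.
- stu_id=7: 1 matching b row(s), so 1 row(s) emitted.
- stu_id=6: 2 matching b row(s), so 2 row(s) emitted.
- stu_id=2: 1 matching b row(s), so 1 row(s) emitted.
- stu_id=5: 2 matching b row(s), so 2 row(s) emitted.
- stu_id=NULL: no b row matches, row kept with b columns NULL.
- stu_id=1: 1 matching b row(s), so 1 row(s) emitted.
- stu_id=9: 1 matching b row(s), so 1 row(s) emitted.
- stu_id=6: 2 matching b row(s), so 2 row(s) emitted.
Total: 12 matched + 1 padded = 13 rows.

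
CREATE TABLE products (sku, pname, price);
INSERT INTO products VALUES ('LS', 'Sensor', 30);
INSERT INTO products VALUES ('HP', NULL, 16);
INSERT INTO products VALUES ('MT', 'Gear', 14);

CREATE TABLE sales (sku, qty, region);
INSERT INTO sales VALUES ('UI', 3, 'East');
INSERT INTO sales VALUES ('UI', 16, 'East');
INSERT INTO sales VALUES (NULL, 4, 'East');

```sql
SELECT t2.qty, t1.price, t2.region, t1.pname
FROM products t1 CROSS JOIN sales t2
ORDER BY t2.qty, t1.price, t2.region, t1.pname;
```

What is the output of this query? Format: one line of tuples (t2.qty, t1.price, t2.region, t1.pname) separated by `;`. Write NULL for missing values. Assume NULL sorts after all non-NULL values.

(3, 14, East, Gear); (3, 16, East, NULL); (3, 30, East, Sensor); (4, 14, East, Gear); (4, 16, East, NULL); (4, 30, East, Sensor); (16, 14, East, Gear); (16, 16, East, NULL); (16, 30, East, Sensor)

CROSS JOIN pairs every row of `products` with every row of `sales`: 3 × 3 = 9 rows.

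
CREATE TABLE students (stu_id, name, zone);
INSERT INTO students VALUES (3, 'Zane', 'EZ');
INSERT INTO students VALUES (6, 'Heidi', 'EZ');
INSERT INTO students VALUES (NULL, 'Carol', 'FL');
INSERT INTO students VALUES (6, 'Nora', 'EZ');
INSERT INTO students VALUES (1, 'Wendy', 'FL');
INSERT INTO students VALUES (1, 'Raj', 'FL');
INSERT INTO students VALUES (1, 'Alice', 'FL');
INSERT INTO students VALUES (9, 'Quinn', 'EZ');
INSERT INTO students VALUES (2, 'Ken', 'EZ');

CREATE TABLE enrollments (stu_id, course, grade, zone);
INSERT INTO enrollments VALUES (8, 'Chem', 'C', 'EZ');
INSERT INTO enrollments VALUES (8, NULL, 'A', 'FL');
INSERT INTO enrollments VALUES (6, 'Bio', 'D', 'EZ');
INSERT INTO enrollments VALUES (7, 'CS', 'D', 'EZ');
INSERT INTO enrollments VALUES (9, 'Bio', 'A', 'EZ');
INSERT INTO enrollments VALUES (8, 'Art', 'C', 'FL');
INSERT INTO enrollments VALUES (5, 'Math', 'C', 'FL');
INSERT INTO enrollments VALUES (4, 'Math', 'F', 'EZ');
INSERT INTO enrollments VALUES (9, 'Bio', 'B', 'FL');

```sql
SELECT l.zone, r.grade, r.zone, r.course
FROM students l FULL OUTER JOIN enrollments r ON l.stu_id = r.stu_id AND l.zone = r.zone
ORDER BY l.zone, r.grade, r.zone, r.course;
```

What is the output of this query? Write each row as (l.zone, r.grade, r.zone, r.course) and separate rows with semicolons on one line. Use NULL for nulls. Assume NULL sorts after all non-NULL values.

FULL OUTER JOIN keeps every row from both sides; unmatched rows get NULL for the other side's columns.
Matching on l.stu_id = r.stu_id AND l.zone = r.zone. A NULL in a compared column never satisfies the condition.
- l[0] stu_id=3, zone=EZ → no match; kept with NULLs on the r side.
- l[1] stu_id=6, zone=EZ → 1 match(es) in r → 1 row(s).
- l[2] stu_id=NULL, zone=FL → no match; kept with NULLs on the r side.
- l[3] stu_id=6, zone=EZ → 1 match(es) in r → 1 row(s).
- l[4] stu_id=1, zone=FL → no match; kept with NULLs on the r side.
- l[5] stu_id=1, zone=FL → no match; kept with NULLs on the r side.
- l[6] stu_id=1, zone=FL → no match; kept with NULLs on the r side.
- l[7] stu_id=9, zone=EZ → 1 match(es) in r → 1 row(s).
- l[8] stu_id=2, zone=EZ → no match; kept with NULLs on the r side.
- plus 7 unmatched r row(s), each kept with NULL l columns.

(EZ, A, EZ, Bio); (EZ, D, EZ, Bio); (EZ, D, EZ, Bio); (EZ, NULL, NULL, NULL); (EZ, NULL, NULL, NULL); (FL, NULL, NULL, NULL); (FL, NULL, NULL, NULL); (FL, NULL, NULL, NULL); (FL, NULL, NULL, NULL); (NULL, A, FL, NULL); (NULL, B, FL, Bio); (NULL, C, EZ, Chem); (NULL, C, FL, Art); (NULL, C, FL, Math); (NULL, D, EZ, CS); (NULL, F, EZ, Math)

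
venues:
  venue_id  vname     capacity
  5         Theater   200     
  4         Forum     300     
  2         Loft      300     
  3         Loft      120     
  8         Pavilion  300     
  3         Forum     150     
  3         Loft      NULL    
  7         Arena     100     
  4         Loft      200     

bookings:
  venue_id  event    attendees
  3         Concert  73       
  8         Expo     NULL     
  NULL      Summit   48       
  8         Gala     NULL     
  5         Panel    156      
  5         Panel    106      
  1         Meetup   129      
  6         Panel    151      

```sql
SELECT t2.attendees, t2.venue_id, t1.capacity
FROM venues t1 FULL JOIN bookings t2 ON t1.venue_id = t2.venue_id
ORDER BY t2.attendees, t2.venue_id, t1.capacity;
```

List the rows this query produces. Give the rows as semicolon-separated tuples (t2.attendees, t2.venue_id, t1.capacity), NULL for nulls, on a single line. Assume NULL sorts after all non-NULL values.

(48, NULL, NULL); (73, 3, 120); (73, 3, 150); (73, 3, NULL); (106, 5, 200); (129, 1, NULL); (151, 6, NULL); (156, 5, 200); (NULL, 8, 300); (NULL, 8, 300); (NULL, NULL, 100); (NULL, NULL, 200); (NULL, NULL, 300); (NULL, NULL, 300)

FULL OUTER JOIN keeps every row from both sides; unmatched rows get NULL for the other side's columns.
Matching on t1.venue_id = t2.venue_id. A NULL in a compared column never satisfies the condition.
- t1 row (venue_id=5): matches 2 t2 row(s) → 2 output row(s).
- t1 row (venue_id=4): no match → kept, t2 columns NULL.
- t1 row (venue_id=2): no match → kept, t2 columns NULL.
- t1 row (venue_id=3): matches 1 t2 row(s) → 1 output row(s).
- t1 row (venue_id=8): matches 2 t2 row(s) → 2 output row(s).
- t1 row (venue_id=3): matches 1 t2 row(s) → 1 output row(s).
- t1 row (venue_id=3): matches 1 t2 row(s) → 1 output row(s).
- t1 row (venue_id=7): no match → kept, t2 columns NULL.
- t1 row (venue_id=4): no match → kept, t2 columns NULL.
- plus 3 unmatched t2 row(s), each kept with NULL t1 columns.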